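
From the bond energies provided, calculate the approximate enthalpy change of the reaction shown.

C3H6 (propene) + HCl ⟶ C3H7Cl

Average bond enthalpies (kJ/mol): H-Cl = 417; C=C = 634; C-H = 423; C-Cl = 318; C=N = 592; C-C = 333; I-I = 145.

Bonds broken (reactants):
  C-C: 1 × 333 = 333
  C-H: 6 × 423 = 2538
  C=C: 1 × 634 = 634
  H-Cl: 1 × 417 = 417
  Σ(broken) = 3922 kJ
Bonds formed (products):
  C-C: 2 × 333 = 666
  C-Cl: 1 × 318 = 318
  C-H: 7 × 423 = 2961
  Σ(formed) = 3945 kJ
ΔH = Σ(broken) − Σ(formed) = 3922 − 3945 = −23 kJ

ΔH ≈ −23 kJ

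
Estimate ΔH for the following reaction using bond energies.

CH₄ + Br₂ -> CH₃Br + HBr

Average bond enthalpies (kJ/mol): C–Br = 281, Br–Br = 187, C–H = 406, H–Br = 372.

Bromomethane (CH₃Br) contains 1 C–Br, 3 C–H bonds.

ΔH ≈ −60 kJ

Bonds broken (reactants):
  Br–Br: 1 × 187 = 187
  C–H: 4 × 406 = 1624
  Σ(broken) = 1811 kJ
Bonds formed (products):
  C–Br: 1 × 281 = 281
  C–H: 3 × 406 = 1218
  H–Br: 1 × 372 = 372
  Σ(formed) = 1871 kJ
ΔH = Σ(broken) − Σ(formed) = 1811 − 1871 = −60 kJ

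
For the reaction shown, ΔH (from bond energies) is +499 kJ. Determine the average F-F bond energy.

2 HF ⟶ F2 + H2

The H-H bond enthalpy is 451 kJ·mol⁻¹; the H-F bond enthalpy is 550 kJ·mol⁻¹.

D(F-F) ≈ 150 kJ/mol

Let D be the F-F bond energy.
Σ(broken) = 2×550 = 1100
Σ(formed) = 1×D + 1×451 = 451 + D
ΔH = Σ(broken) − Σ(formed) = (1100) − (451 + D) = +649 − D
Setting this equal to +499 kJ gives D = 150 kJ/mol.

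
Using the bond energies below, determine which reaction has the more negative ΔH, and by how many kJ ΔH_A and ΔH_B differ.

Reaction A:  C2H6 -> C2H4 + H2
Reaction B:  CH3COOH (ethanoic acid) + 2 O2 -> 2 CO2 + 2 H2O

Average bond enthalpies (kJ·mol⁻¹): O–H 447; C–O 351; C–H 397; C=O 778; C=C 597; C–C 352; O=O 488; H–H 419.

Reaction B, by 935 kJ

Reaction A:
  Bonds broken (reactants):
    C–C: 1 × 352 = 352
    C–H: 6 × 397 = 2382
    Σ(broken) = 2734 kJ
  Bonds formed (products):
    C–H: 4 × 397 = 1588
    C=C: 1 × 597 = 597
    H–H: 1 × 419 = 419
    Σ(formed) = 2604 kJ
  ΔH_A = 2734 − 2604 = +130 kJ
Reaction B:
  Bonds broken (reactants):
    C–C: 1 × 352 = 352
    C–H: 3 × 397 = 1191
    C–O: 1 × 351 = 351
    C=O: 1 × 778 = 778
    O–H: 1 × 447 = 447
    O=O: 2 × 488 = 976
    Σ(broken) = 4095 kJ
  Bonds formed (products):
    C=O: 4 × 778 = 3112
    O–H: 4 × 447 = 1788
    Σ(formed) = 4900 kJ
  ΔH_B = 4095 − 4900 = −805 kJ
ΔH_A − ΔH_B = +935 kJ, so reaction B has the more negative ΔH; |ΔH_A − ΔH_B| = 935 kJ.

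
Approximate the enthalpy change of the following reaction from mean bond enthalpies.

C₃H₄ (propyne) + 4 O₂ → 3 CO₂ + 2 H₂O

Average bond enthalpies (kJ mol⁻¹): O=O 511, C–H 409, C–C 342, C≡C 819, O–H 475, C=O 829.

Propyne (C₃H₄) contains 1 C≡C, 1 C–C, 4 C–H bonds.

ΔH ≈ −2033 kJ

Bonds broken (reactants):
  C≡C: 1 × 819 = 819
  C–C: 1 × 342 = 342
  C–H: 4 × 409 = 1636
  O=O: 4 × 511 = 2044
  Σ(broken) = 4841 kJ
Bonds formed (products):
  C=O: 6 × 829 = 4974
  O–H: 4 × 475 = 1900
  Σ(formed) = 6874 kJ
ΔH = Σ(broken) − Σ(formed) = 4841 − 6874 = −2033 kJ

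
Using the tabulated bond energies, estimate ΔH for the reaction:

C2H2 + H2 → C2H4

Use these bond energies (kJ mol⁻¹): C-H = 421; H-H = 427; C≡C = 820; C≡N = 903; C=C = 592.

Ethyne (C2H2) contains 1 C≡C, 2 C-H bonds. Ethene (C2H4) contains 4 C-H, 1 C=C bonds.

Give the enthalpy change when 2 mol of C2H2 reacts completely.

ΔH = −374 kJ

Bonds broken (reactants):
  C≡C: 1 × 820 = 820
  C-H: 2 × 421 = 842
  H-H: 1 × 427 = 427
  Σ(broken) = 2089 kJ
Bonds formed (products):
  C-H: 4 × 421 = 1684
  C=C: 1 × 592 = 592
  Σ(formed) = 2276 kJ
ΔH = Σ(broken) − Σ(formed) = 2089 − 2276 = −187 kJ
For 2× the reaction as written: 2 × (−187) = −374 kJ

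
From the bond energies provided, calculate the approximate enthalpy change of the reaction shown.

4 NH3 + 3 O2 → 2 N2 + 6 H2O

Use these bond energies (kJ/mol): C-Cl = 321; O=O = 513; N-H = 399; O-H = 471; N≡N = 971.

Bonds broken (reactants):
  N-H: 12 × 399 = 4788
  O=O: 3 × 513 = 1539
  Σ(broken) = 6327 kJ
Bonds formed (products):
  N≡N: 2 × 971 = 1942
  O-H: 12 × 471 = 5652
  Σ(formed) = 7594 kJ
ΔH = Σ(broken) − Σ(formed) = 6327 − 7594 = −1267 kJ

ΔH ≈ −1267 kJ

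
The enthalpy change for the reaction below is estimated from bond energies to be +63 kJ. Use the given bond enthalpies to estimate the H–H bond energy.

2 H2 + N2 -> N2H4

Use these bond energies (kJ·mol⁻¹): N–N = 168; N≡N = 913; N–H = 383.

D(H–H) ≈ 425 kJ/mol

Let D be the H–H bond energy.
Σ(broken) = 2×D + 1×913 = 913 + 2D
Σ(formed) = 4×383 + 1×168 = 1700
ΔH = Σ(broken) − Σ(formed) = (913 + 2D) − (1700) = −787 + 2D
Setting this equal to +63 kJ gives 2D = 850, so D = 425 kJ/mol.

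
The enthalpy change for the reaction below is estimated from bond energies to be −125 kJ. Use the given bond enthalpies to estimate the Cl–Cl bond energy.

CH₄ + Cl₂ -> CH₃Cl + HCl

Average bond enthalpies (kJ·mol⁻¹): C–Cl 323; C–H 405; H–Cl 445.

Let D be the Cl–Cl bond energy.
Σ(broken) = 4×405 + 1×D = 1620 + D
Σ(formed) = 1×323 + 3×405 + 1×445 = 1983
ΔH = Σ(broken) − Σ(formed) = (1620 + D) − (1983) = −363 + D
Setting this equal to −125 kJ gives D = 238 kJ/mol.

D(Cl–Cl) ≈ 238 kJ/mol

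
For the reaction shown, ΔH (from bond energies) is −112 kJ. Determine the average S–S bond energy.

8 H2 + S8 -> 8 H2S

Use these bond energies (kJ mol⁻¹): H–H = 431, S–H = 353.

D(S–S) ≈ 261 kJ/mol

Let D be the S–S bond energy.
Σ(broken) = 8×431 + 8×D = 3448 + 8D
Σ(formed) = 16×353 = 5648
ΔH = Σ(broken) − Σ(formed) = (3448 + 8D) − (5648) = −2200 + 8D
Setting this equal to −112 kJ gives 8D = 2088, so D = 261 kJ/mol.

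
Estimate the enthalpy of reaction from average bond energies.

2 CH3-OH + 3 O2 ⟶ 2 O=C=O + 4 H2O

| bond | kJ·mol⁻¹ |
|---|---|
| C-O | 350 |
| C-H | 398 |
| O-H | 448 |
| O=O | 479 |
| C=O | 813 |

Bonds broken (reactants):
  C-H: 6 × 398 = 2388
  C-O: 2 × 350 = 700
  O-H: 2 × 448 = 896
  O=O: 3 × 479 = 1437
  Σ(broken) = 5421 kJ
Bonds formed (products):
  C=O: 4 × 813 = 3252
  O-H: 8 × 448 = 3584
  Σ(formed) = 6836 kJ
ΔH = Σ(broken) − Σ(formed) = 5421 − 6836 = −1415 kJ

ΔH ≈ −1415 kJ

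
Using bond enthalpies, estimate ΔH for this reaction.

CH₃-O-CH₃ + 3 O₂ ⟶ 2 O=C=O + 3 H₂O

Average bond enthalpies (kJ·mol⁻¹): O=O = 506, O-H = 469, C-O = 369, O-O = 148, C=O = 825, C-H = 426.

ΔH ≈ −1302 kJ

Bonds broken (reactants):
  C-H: 6 × 426 = 2556
  C-O: 2 × 369 = 738
  O=O: 3 × 506 = 1518
  Σ(broken) = 4812 kJ
Bonds formed (products):
  C=O: 4 × 825 = 3300
  O-H: 6 × 469 = 2814
  Σ(formed) = 6114 kJ
ΔH = Σ(broken) − Σ(formed) = 4812 − 6114 = −1302 kJ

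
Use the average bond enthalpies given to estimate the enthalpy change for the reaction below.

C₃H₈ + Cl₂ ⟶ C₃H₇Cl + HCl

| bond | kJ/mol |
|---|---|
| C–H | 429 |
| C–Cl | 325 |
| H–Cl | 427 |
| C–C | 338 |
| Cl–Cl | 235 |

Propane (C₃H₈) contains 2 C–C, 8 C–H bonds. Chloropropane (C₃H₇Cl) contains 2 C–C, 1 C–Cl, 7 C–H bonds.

Bonds broken (reactants):
  C–C: 2 × 338 = 676
  C–H: 8 × 429 = 3432
  Cl–Cl: 1 × 235 = 235
  Σ(broken) = 4343 kJ
Bonds formed (products):
  C–C: 2 × 338 = 676
  C–Cl: 1 × 325 = 325
  C–H: 7 × 429 = 3003
  H–Cl: 1 × 427 = 427
  Σ(formed) = 4431 kJ
ΔH = Σ(broken) − Σ(formed) = 4343 − 4431 = −88 kJ

ΔH ≈ −88 kJ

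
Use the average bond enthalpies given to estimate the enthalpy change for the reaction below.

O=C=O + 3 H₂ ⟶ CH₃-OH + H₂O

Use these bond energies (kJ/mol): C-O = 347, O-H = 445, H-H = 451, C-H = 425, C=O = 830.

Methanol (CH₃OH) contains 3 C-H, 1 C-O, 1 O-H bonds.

ΔH ≈ +56 kJ

Bonds broken (reactants):
  C=O: 2 × 830 = 1660
  H-H: 3 × 451 = 1353
  Σ(broken) = 3013 kJ
Bonds formed (products):
  C-H: 3 × 425 = 1275
  C-O: 1 × 347 = 347
  O-H: 3 × 445 = 1335
  Σ(formed) = 2957 kJ
ΔH = Σ(broken) − Σ(formed) = 3013 − 2957 = +56 kJ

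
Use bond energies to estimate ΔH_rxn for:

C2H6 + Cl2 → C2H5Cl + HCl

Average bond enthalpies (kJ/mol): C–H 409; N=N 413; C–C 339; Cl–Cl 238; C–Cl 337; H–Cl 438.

Bonds broken (reactants):
  C–C: 1 × 339 = 339
  C–H: 6 × 409 = 2454
  Cl–Cl: 1 × 238 = 238
  Σ(broken) = 3031 kJ
Bonds formed (products):
  C–C: 1 × 339 = 339
  C–Cl: 1 × 337 = 337
  C–H: 5 × 409 = 2045
  H–Cl: 1 × 438 = 438
  Σ(formed) = 3159 kJ
ΔH = Σ(broken) − Σ(formed) = 3031 − 3159 = −128 kJ

ΔH ≈ −128 kJ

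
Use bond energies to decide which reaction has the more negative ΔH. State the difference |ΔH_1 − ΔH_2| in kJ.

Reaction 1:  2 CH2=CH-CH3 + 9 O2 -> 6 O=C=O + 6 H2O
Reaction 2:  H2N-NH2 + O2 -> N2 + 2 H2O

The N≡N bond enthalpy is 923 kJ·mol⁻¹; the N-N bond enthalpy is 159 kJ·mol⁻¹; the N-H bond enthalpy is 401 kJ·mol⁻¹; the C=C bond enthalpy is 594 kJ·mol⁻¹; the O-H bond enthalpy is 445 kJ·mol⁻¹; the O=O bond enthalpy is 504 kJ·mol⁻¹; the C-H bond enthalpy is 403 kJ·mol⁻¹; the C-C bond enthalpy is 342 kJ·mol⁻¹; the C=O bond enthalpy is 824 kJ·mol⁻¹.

Reaction 1:
  Bonds broken (reactants):
    C-C: 2 × 342 = 684
    C-H: 12 × 403 = 4836
    C=C: 2 × 594 = 1188
    O=O: 9 × 504 = 4536
    Σ(broken) = 11244 kJ
  Bonds formed (products):
    C=O: 12 × 824 = 9888
    O-H: 12 × 445 = 5340
    Σ(formed) = 15228 kJ
  ΔH_1 = 11244 − 15228 = −3984 kJ
Reaction 2:
  Bonds broken (reactants):
    N-H: 4 × 401 = 1604
    N-N: 1 × 159 = 159
    O=O: 1 × 504 = 504
    Σ(broken) = 2267 kJ
  Bonds formed (products):
    N≡N: 1 × 923 = 923
    O-H: 4 × 445 = 1780
    Σ(formed) = 2703 kJ
  ΔH_2 = 2267 − 2703 = −436 kJ
ΔH_1 − ΔH_2 = −3548 kJ, so reaction 1 has the more negative ΔH; |ΔH_1 − ΔH_2| = 3548 kJ.

Reaction 1, by 3548 kJ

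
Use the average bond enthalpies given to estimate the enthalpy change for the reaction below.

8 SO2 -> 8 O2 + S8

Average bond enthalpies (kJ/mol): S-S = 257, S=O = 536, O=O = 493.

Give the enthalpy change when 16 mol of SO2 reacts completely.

Bonds broken (reactants):
  S=O: 16 × 536 = 8576
  Σ(broken) = 8576 kJ
Bonds formed (products):
  O=O: 8 × 493 = 3944
  S-S: 8 × 257 = 2056
  Σ(formed) = 6000 kJ
ΔH = Σ(broken) − Σ(formed) = 8576 − 6000 = +2576 kJ
For 2× the reaction as written: 2 × (+2576) = +5152 kJ

ΔH = +5152 kJ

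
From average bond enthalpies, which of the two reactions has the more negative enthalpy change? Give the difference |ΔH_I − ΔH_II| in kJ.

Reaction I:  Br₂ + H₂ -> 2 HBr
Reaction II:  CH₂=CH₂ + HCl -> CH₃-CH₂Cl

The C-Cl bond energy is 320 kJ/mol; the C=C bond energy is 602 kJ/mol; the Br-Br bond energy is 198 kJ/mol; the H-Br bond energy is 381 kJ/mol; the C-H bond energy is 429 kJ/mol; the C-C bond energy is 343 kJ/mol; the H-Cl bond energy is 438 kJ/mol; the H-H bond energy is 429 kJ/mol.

Reaction I, by 83 kJ

Reaction I:
  Bonds broken (reactants):
    Br-Br: 1 × 198 = 198
    H-H: 1 × 429 = 429
    Σ(broken) = 627 kJ
  Bonds formed (products):
    H-Br: 2 × 381 = 762
    Σ(formed) = 762 kJ
  ΔH_I = 627 − 762 = −135 kJ
Reaction II:
  Bonds broken (reactants):
    C-H: 4 × 429 = 1716
    C=C: 1 × 602 = 602
    H-Cl: 1 × 438 = 438
    Σ(broken) = 2756 kJ
  Bonds formed (products):
    C-C: 1 × 343 = 343
    C-Cl: 1 × 320 = 320
    C-H: 5 × 429 = 2145
    Σ(formed) = 2808 kJ
  ΔH_II = 2756 − 2808 = −52 kJ
ΔH_I − ΔH_II = −83 kJ, so reaction I has the more negative ΔH; |ΔH_I − ΔH_II| = 83 kJ.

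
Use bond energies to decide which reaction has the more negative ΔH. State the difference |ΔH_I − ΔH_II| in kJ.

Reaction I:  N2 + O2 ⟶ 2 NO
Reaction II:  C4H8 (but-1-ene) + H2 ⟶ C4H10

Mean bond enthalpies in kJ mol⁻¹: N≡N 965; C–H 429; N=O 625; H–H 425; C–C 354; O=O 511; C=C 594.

Reaction II, by 419 kJ

Reaction I:
  Bonds broken (reactants):
    N≡N: 1 × 965 = 965
    O=O: 1 × 511 = 511
    Σ(broken) = 1476 kJ
  Bonds formed (products):
    N=O: 2 × 625 = 1250
    Σ(formed) = 1250 kJ
  ΔH_I = 1476 − 1250 = +226 kJ
Reaction II:
  Bonds broken (reactants):
    C–C: 2 × 354 = 708
    C–H: 8 × 429 = 3432
    C=C: 1 × 594 = 594
    H–H: 1 × 425 = 425
    Σ(broken) = 5159 kJ
  Bonds formed (products):
    C–C: 3 × 354 = 1062
    C–H: 10 × 429 = 4290
    Σ(formed) = 5352 kJ
  ΔH_II = 5159 − 5352 = −193 kJ
ΔH_I − ΔH_II = +419 kJ, so reaction II has the more negative ΔH; |ΔH_I − ΔH_II| = 419 kJ.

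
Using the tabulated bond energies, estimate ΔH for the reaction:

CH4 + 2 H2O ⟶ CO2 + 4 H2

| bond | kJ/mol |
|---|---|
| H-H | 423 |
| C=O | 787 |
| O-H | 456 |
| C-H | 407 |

Bonds broken (reactants):
  C-H: 4 × 407 = 1628
  O-H: 4 × 456 = 1824
  Σ(broken) = 3452 kJ
Bonds formed (products):
  C=O: 2 × 787 = 1574
  H-H: 4 × 423 = 1692
  Σ(formed) = 3266 kJ
ΔH = Σ(broken) − Σ(formed) = 3452 − 3266 = +186 kJ

ΔH ≈ +186 kJ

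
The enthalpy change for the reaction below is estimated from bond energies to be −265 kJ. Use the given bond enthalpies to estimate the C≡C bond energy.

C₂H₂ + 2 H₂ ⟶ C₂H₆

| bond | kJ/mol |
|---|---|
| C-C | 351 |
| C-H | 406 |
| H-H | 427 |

D(C≡C) ≈ 856 kJ/mol

Let D be the C≡C bond energy.
Σ(broken) = 1×D + 2×406 + 2×427 = 1666 + D
Σ(formed) = 1×351 + 6×406 = 2787
ΔH = Σ(broken) − Σ(formed) = (1666 + D) − (2787) = −1121 + D
Setting this equal to −265 kJ gives D = 856 kJ/mol.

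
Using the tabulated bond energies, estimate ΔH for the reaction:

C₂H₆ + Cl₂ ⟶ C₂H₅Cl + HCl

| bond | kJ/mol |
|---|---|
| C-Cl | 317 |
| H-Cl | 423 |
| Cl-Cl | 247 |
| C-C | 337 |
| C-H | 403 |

Bonds broken (reactants):
  C-C: 1 × 337 = 337
  C-H: 6 × 403 = 2418
  Cl-Cl: 1 × 247 = 247
  Σ(broken) = 3002 kJ
Bonds formed (products):
  C-C: 1 × 337 = 337
  C-Cl: 1 × 317 = 317
  C-H: 5 × 403 = 2015
  H-Cl: 1 × 423 = 423
  Σ(formed) = 3092 kJ
ΔH = Σ(broken) − Σ(formed) = 3002 − 3092 = −90 kJ

ΔH ≈ −90 kJ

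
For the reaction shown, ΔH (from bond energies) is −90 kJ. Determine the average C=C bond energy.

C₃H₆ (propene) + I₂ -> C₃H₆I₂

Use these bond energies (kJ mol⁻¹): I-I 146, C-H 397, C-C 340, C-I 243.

Let D be the C=C bond energy.
Σ(broken) = 1×340 + 6×397 + 1×D + 1×146 = 2868 + D
Σ(formed) = 2×340 + 6×397 + 2×243 = 3548
ΔH = Σ(broken) − Σ(formed) = (2868 + D) − (3548) = −680 + D
Setting this equal to −90 kJ gives D = 590 kJ/mol.

D(C=C) ≈ 590 kJ/mol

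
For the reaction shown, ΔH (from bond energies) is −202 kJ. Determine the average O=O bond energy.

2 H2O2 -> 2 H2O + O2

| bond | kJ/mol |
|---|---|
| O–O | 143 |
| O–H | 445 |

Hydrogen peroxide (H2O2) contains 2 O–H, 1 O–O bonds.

D(O=O) ≈ 488 kJ/mol

Let D be the O=O bond energy.
Σ(broken) = 4×445 + 2×143 = 2066
Σ(formed) = 4×445 + 1×D = 1780 + D
ΔH = Σ(broken) − Σ(formed) = (2066) − (1780 + D) = +286 − D
Setting this equal to −202 kJ gives D = 488 kJ/mol.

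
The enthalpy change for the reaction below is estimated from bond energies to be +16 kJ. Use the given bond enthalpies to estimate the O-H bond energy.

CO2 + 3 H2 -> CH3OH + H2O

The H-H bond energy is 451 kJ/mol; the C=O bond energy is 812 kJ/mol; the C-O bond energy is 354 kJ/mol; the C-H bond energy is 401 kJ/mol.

D(O-H) ≈ 468 kJ/mol

Let D be the O-H bond energy.
Σ(broken) = 2×812 + 3×451 = 2977
Σ(formed) = 3×401 + 1×354 + 3×D = 1557 + 3D
ΔH = Σ(broken) − Σ(formed) = (2977) − (1557 + 3D) = +1420 − 3D
Setting this equal to +16 kJ gives 3D = 1404, so D = 468 kJ/mol.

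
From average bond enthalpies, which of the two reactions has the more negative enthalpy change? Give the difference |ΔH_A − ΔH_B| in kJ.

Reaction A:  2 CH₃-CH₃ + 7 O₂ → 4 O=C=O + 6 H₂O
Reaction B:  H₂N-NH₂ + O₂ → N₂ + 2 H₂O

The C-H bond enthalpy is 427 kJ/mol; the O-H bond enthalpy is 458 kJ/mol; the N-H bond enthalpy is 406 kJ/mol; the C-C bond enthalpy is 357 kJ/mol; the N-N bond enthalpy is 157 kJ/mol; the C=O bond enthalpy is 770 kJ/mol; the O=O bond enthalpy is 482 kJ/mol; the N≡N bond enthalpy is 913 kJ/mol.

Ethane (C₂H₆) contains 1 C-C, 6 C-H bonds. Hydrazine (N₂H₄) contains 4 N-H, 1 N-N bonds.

Reaction A, by 1962 kJ

Reaction A:
  Bonds broken (reactants):
    C-C: 2 × 357 = 714
    C-H: 12 × 427 = 5124
    O=O: 7 × 482 = 3374
    Σ(broken) = 9212 kJ
  Bonds formed (products):
    C=O: 8 × 770 = 6160
    O-H: 12 × 458 = 5496
    Σ(formed) = 11656 kJ
  ΔH_A = 9212 − 11656 = −2444 kJ
Reaction B:
  Bonds broken (reactants):
    N-H: 4 × 406 = 1624
    N-N: 1 × 157 = 157
    O=O: 1 × 482 = 482
    Σ(broken) = 2263 kJ
  Bonds formed (products):
    N≡N: 1 × 913 = 913
    O-H: 4 × 458 = 1832
    Σ(formed) = 2745 kJ
  ΔH_B = 2263 − 2745 = −482 kJ
ΔH_A − ΔH_B = −1962 kJ, so reaction A has the more negative ΔH; |ΔH_A − ΔH_B| = 1962 kJ.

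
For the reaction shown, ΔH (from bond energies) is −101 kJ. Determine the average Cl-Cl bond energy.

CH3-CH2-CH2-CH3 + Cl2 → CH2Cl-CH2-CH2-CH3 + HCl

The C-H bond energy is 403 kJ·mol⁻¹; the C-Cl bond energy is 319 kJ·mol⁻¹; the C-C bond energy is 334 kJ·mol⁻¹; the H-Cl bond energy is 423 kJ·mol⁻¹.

D(Cl-Cl) ≈ 238 kJ/mol

Let D be the Cl-Cl bond energy.
Σ(broken) = 3×334 + 10×403 + 1×D = 5032 + D
Σ(formed) = 3×334 + 1×319 + 9×403 + 1×423 = 5371
ΔH = Σ(broken) − Σ(formed) = (5032 + D) − (5371) = −339 + D
Setting this equal to −101 kJ gives D = 238 kJ/mol.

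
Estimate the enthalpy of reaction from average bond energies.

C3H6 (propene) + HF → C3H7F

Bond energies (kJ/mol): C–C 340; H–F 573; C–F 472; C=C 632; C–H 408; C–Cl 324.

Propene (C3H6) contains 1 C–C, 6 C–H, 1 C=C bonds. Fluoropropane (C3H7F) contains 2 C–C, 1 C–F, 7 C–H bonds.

Bonds broken (reactants):
  C–C: 1 × 340 = 340
  C–H: 6 × 408 = 2448
  C=C: 1 × 632 = 632
  H–F: 1 × 573 = 573
  Σ(broken) = 3993 kJ
Bonds formed (products):
  C–C: 2 × 340 = 680
  C–F: 1 × 472 = 472
  C–H: 7 × 408 = 2856
  Σ(formed) = 4008 kJ
ΔH = Σ(broken) − Σ(formed) = 3993 − 4008 = −15 kJ

ΔH ≈ −15 kJ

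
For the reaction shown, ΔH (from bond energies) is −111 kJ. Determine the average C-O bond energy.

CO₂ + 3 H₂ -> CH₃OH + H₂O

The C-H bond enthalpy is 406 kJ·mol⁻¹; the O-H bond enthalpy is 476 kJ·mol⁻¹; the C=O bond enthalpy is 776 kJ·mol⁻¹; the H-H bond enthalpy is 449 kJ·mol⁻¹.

D(C-O) ≈ 364 kJ/mol

Let D be the C-O bond energy.
Σ(broken) = 2×776 + 3×449 = 2899
Σ(formed) = 3×406 + 1×D + 3×476 = 2646 + D
ΔH = Σ(broken) − Σ(formed) = (2899) − (2646 + D) = +253 − D
Setting this equal to −111 kJ gives D = 364 kJ/mol.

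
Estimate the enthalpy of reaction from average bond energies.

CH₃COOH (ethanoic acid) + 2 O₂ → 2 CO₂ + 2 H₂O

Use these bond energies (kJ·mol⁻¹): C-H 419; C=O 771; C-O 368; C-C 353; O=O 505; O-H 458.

Bonds broken (reactants):
  C-C: 1 × 353 = 353
  C-H: 3 × 419 = 1257
  C-O: 1 × 368 = 368
  C=O: 1 × 771 = 771
  O-H: 1 × 458 = 458
  O=O: 2 × 505 = 1010
  Σ(broken) = 4217 kJ
Bonds formed (products):
  C=O: 4 × 771 = 3084
  O-H: 4 × 458 = 1832
  Σ(formed) = 4916 kJ
ΔH = Σ(broken) − Σ(formed) = 4217 − 4916 = −699 kJ

ΔH ≈ −699 kJ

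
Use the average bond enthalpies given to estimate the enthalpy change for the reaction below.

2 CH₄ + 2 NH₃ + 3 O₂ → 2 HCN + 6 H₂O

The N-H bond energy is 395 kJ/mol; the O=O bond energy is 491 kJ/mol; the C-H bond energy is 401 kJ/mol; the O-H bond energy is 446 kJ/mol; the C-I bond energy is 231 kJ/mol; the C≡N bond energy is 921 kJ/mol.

ΔH ≈ −945 kJ

Bonds broken (reactants):
  C-H: 8 × 401 = 3208
  N-H: 6 × 395 = 2370
  O=O: 3 × 491 = 1473
  Σ(broken) = 7051 kJ
Bonds formed (products):
  C≡N: 2 × 921 = 1842
  C-H: 2 × 401 = 802
  O-H: 12 × 446 = 5352
  Σ(formed) = 7996 kJ
ΔH = Σ(broken) − Σ(formed) = 7051 − 7996 = −945 kJ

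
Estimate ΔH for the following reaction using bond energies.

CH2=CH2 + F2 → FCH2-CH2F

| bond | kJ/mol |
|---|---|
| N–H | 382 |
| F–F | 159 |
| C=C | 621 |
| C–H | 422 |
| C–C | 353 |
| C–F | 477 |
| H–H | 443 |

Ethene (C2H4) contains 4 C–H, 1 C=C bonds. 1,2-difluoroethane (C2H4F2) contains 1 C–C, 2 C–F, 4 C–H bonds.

Bonds broken (reactants):
  C–H: 4 × 422 = 1688
  C=C: 1 × 621 = 621
  F–F: 1 × 159 = 159
  Σ(broken) = 2468 kJ
Bonds formed (products):
  C–C: 1 × 353 = 353
  C–F: 2 × 477 = 954
  C–H: 4 × 422 = 1688
  Σ(formed) = 2995 kJ
ΔH = Σ(broken) − Σ(formed) = 2468 − 2995 = −527 kJ

ΔH ≈ −527 kJ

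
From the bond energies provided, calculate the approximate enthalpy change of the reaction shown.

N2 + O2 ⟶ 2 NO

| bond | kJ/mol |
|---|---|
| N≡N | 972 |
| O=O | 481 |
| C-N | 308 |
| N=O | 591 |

Bonds broken (reactants):
  N≡N: 1 × 972 = 972
  O=O: 1 × 481 = 481
  Σ(broken) = 1453 kJ
Bonds formed (products):
  N=O: 2 × 591 = 1182
  Σ(formed) = 1182 kJ
ΔH = Σ(broken) − Σ(formed) = 1453 − 1182 = +271 kJ

ΔH ≈ +271 kJ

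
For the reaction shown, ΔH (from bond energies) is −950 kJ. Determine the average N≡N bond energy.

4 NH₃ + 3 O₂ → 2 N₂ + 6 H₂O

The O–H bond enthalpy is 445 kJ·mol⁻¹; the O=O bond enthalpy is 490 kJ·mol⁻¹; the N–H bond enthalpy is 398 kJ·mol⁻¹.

Let D be the N≡N bond energy.
Σ(broken) = 12×398 + 3×490 = 6246
Σ(formed) = 2×D + 12×445 = 5340 + 2D
ΔH = Σ(broken) − Σ(formed) = (6246) − (5340 + 2D) = +906 − 2D
Setting this equal to −950 kJ gives 2D = 1856, so D = 928 kJ/mol.

D(N≡N) ≈ 928 kJ/mol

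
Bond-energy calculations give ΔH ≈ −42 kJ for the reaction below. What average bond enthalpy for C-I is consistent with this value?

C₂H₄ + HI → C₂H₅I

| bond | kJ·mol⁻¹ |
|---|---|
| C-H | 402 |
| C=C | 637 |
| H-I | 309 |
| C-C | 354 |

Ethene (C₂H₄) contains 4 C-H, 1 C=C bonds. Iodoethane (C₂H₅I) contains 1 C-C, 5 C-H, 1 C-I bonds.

D(C-I) ≈ 232 kJ/mol

Let D be the C-I bond energy.
Σ(broken) = 4×402 + 1×637 + 1×309 = 2554
Σ(formed) = 1×354 + 5×402 + 1×D = 2364 + D
ΔH = Σ(broken) − Σ(formed) = (2554) − (2364 + D) = +190 − D
Setting this equal to −42 kJ gives D = 232 kJ/mol.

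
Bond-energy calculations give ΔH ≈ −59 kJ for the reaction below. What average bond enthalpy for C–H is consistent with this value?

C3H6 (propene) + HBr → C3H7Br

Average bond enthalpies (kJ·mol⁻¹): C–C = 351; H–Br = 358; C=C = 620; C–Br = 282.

D(C–H) ≈ 404 kJ/mol

Let D be the C–H bond energy.
Σ(broken) = 1×351 + 6×D + 1×620 + 1×358 = 1329 + 6D
Σ(formed) = 1×282 + 2×351 + 7×D = 984 + 7D
ΔH = Σ(broken) − Σ(formed) = (1329 + 6D) − (984 + 7D) = +345 − D
Setting this equal to −59 kJ gives D = 404 kJ/mol.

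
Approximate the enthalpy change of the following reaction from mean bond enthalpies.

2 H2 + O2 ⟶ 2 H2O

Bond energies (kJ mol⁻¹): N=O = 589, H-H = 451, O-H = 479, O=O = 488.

Bonds broken (reactants):
  H-H: 2 × 451 = 902
  O=O: 1 × 488 = 488
  Σ(broken) = 1390 kJ
Bonds formed (products):
  O-H: 4 × 479 = 1916
  Σ(formed) = 1916 kJ
ΔH = Σ(broken) − Σ(formed) = 1390 − 1916 = −526 kJ

ΔH ≈ −526 kJ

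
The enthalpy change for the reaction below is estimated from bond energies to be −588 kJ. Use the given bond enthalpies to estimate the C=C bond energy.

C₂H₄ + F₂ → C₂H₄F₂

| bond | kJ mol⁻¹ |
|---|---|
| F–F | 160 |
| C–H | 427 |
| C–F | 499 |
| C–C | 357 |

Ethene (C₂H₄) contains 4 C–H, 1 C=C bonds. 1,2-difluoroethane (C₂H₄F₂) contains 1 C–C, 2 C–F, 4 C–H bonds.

D(C=C) ≈ 607 kJ/mol

Let D be the C=C bond energy.
Σ(broken) = 4×427 + 1×D + 1×160 = 1868 + D
Σ(formed) = 1×357 + 2×499 + 4×427 = 3063
ΔH = Σ(broken) − Σ(formed) = (1868 + D) − (3063) = −1195 + D
Setting this equal to −588 kJ gives D = 607 kJ/mol.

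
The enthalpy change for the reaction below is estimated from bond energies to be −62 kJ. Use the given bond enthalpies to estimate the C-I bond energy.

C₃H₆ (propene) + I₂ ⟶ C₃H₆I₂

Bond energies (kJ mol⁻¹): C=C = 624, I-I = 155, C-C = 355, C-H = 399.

Let D be the C-I bond energy.
Σ(broken) = 1×355 + 6×399 + 1×624 + 1×155 = 3528
Σ(formed) = 2×355 + 6×399 + 2×D = 3104 + 2D
ΔH = Σ(broken) − Σ(formed) = (3528) − (3104 + 2D) = +424 − 2D
Setting this equal to −62 kJ gives 2D = 486, so D = 243 kJ/mol.

D(C-I) ≈ 243 kJ/mol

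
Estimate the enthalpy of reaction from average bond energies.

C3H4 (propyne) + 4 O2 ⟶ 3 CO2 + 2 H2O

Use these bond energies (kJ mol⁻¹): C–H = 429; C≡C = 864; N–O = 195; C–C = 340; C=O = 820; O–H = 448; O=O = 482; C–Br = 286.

ΔH ≈ −1864 kJ

Bonds broken (reactants):
  C≡C: 1 × 864 = 864
  C–C: 1 × 340 = 340
  C–H: 4 × 429 = 1716
  O=O: 4 × 482 = 1928
  Σ(broken) = 4848 kJ
Bonds formed (products):
  C=O: 6 × 820 = 4920
  O–H: 4 × 448 = 1792
  Σ(formed) = 6712 kJ
ΔH = Σ(broken) − Σ(formed) = 4848 − 6712 = −1864 kJ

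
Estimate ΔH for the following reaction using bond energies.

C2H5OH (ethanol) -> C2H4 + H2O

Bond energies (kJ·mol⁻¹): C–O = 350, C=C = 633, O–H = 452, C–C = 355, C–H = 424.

ΔH ≈ +44 kJ

Bonds broken (reactants):
  C–C: 1 × 355 = 355
  C–H: 5 × 424 = 2120
  C–O: 1 × 350 = 350
  O–H: 1 × 452 = 452
  Σ(broken) = 3277 kJ
Bonds formed (products):
  C–H: 4 × 424 = 1696
  C=C: 1 × 633 = 633
  O–H: 2 × 452 = 904
  Σ(formed) = 3233 kJ
ΔH = Σ(broken) − Σ(formed) = 3277 − 3233 = +44 kJ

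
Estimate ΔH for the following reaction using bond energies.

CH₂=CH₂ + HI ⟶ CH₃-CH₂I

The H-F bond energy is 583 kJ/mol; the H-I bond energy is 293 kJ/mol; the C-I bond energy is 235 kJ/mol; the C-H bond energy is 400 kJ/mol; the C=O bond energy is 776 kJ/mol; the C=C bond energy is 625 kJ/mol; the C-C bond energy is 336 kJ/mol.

ΔH ≈ −53 kJ

Bonds broken (reactants):
  C-H: 4 × 400 = 1600
  C=C: 1 × 625 = 625
  H-I: 1 × 293 = 293
  Σ(broken) = 2518 kJ
Bonds formed (products):
  C-C: 1 × 336 = 336
  C-H: 5 × 400 = 2000
  C-I: 1 × 235 = 235
  Σ(formed) = 2571 kJ
ΔH = Σ(broken) − Σ(formed) = 2518 − 2571 = −53 kJ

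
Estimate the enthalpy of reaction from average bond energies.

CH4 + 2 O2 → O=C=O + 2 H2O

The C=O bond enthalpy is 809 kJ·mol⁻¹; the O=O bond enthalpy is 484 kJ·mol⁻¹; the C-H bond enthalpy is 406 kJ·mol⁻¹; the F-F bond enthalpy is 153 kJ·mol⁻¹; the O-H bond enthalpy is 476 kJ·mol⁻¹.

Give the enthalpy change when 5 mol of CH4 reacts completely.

ΔH = −4650 kJ

Bonds broken (reactants):
  C-H: 4 × 406 = 1624
  O=O: 2 × 484 = 968
  Σ(broken) = 2592 kJ
Bonds formed (products):
  C=O: 2 × 809 = 1618
  O-H: 4 × 476 = 1904
  Σ(formed) = 3522 kJ
ΔH = Σ(broken) − Σ(formed) = 2592 − 3522 = −930 kJ
For 5× the reaction as written: 5 × (−930) = −4650 kJ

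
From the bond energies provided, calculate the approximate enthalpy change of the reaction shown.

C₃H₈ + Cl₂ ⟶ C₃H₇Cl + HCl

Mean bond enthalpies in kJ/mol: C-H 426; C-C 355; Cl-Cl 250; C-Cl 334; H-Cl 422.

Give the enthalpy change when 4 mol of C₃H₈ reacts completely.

ΔH = −320 kJ

Bonds broken (reactants):
  C-C: 2 × 355 = 710
  C-H: 8 × 426 = 3408
  Cl-Cl: 1 × 250 = 250
  Σ(broken) = 4368 kJ
Bonds formed (products):
  C-C: 2 × 355 = 710
  C-Cl: 1 × 334 = 334
  C-H: 7 × 426 = 2982
  H-Cl: 1 × 422 = 422
  Σ(formed) = 4448 kJ
ΔH = Σ(broken) − Σ(formed) = 4368 − 4448 = −80 kJ
For 4× the reaction as written: 4 × (−80) = −320 kJ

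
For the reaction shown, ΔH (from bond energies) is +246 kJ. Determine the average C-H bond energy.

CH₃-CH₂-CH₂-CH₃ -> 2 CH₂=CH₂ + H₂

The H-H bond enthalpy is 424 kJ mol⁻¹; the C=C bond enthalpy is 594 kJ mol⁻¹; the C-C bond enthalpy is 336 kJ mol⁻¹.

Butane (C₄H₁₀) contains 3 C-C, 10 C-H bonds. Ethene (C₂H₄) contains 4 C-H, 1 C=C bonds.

Let D be the C-H bond energy.
Σ(broken) = 3×336 + 10×D = 1008 + 10D
Σ(formed) = 8×D + 2×594 + 1×424 = 1612 + 8D
ΔH = Σ(broken) − Σ(formed) = (1008 + 10D) − (1612 + 8D) = −604 + 2D
Setting this equal to +246 kJ gives 2D = 850, so D = 425 kJ/mol.

D(C-H) ≈ 425 kJ/mol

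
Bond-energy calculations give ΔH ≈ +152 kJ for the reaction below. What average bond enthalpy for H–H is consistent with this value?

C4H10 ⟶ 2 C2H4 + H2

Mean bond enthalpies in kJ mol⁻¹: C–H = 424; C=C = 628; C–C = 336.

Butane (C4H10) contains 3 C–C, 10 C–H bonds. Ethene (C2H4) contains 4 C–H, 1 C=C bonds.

Let D be the H–H bond energy.
Σ(broken) = 3×336 + 10×424 = 5248
Σ(formed) = 8×424 + 2×628 + 1×D = 4648 + D
ΔH = Σ(broken) − Σ(formed) = (5248) − (4648 + D) = +600 − D
Setting this equal to +152 kJ gives D = 448 kJ/mol.

D(H–H) ≈ 448 kJ/mol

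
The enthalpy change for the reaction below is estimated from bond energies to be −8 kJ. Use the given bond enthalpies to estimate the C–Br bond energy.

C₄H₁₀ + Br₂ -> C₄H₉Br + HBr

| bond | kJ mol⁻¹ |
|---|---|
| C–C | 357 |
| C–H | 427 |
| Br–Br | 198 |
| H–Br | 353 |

Let D be the C–Br bond energy.
Σ(broken) = 1×198 + 3×357 + 10×427 = 5539
Σ(formed) = 1×D + 3×357 + 9×427 + 1×353 = 5267 + D
ΔH = Σ(broken) − Σ(formed) = (5539) − (5267 + D) = +272 − D
Setting this equal to −8 kJ gives D = 280 kJ/mol.

D(C–Br) ≈ 280 kJ/mol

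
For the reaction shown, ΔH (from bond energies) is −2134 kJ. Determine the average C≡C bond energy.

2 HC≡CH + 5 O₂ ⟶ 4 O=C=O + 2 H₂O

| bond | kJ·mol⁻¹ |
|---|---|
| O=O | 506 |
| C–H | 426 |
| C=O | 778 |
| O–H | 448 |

D(C≡C) ≈ 824 kJ/mol

Let D be the C≡C bond energy.
Σ(broken) = 2×D + 4×426 + 5×506 = 4234 + 2D
Σ(formed) = 8×778 + 4×448 = 8016
ΔH = Σ(broken) − Σ(formed) = (4234 + 2D) − (8016) = −3782 + 2D
Setting this equal to −2134 kJ gives 2D = 1648, so D = 824 kJ/mol.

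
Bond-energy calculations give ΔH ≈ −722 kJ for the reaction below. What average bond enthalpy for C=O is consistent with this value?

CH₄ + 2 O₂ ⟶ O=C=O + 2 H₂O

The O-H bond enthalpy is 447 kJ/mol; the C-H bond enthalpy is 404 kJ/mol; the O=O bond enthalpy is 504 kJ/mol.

D(C=O) ≈ 779 kJ/mol

Let D be the C=O bond energy.
Σ(broken) = 4×404 + 2×504 = 2624
Σ(formed) = 2×D + 4×447 = 1788 + 2D
ΔH = Σ(broken) − Σ(formed) = (2624) − (1788 + 2D) = +836 − 2D
Setting this equal to −722 kJ gives 2D = 1558, so D = 779 kJ/mol.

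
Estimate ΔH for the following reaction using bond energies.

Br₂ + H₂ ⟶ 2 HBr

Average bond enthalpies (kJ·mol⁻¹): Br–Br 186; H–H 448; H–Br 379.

Bonds broken (reactants):
  Br–Br: 1 × 186 = 186
  H–H: 1 × 448 = 448
  Σ(broken) = 634 kJ
Bonds formed (products):
  H–Br: 2 × 379 = 758
  Σ(formed) = 758 kJ
ΔH = Σ(broken) − Σ(formed) = 634 − 758 = −124 kJ

ΔH ≈ −124 kJ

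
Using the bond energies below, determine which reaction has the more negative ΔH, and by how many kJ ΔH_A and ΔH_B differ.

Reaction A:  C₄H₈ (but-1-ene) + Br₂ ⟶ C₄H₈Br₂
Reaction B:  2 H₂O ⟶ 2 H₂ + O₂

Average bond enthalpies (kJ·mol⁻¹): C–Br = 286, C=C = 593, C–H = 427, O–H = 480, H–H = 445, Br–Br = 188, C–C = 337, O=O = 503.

Reaction A:
  Bonds broken (reactants):
    Br–Br: 1 × 188 = 188
    C–C: 2 × 337 = 674
    C–H: 8 × 427 = 3416
    C=C: 1 × 593 = 593
    Σ(broken) = 4871 kJ
  Bonds formed (products):
    C–Br: 2 × 286 = 572
    C–C: 3 × 337 = 1011
    C–H: 8 × 427 = 3416
    Σ(formed) = 4999 kJ
  ΔH_A = 4871 − 4999 = −128 kJ
Reaction B:
  Bonds broken (reactants):
    O–H: 4 × 480 = 1920
    Σ(broken) = 1920 kJ
  Bonds formed (products):
    H–H: 2 × 445 = 890
    O=O: 1 × 503 = 503
    Σ(formed) = 1393 kJ
  ΔH_B = 1920 − 1393 = +527 kJ
ΔH_A − ΔH_B = −655 kJ, so reaction A has the more negative ΔH; |ΔH_A − ΔH_B| = 655 kJ.

Reaction A, by 655 kJ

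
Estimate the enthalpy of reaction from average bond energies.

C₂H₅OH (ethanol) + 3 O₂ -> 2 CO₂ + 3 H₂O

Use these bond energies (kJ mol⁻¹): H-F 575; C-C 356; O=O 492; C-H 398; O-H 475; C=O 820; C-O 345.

Bonds broken (reactants):
  C-C: 1 × 356 = 356
  C-H: 5 × 398 = 1990
  C-O: 1 × 345 = 345
  O-H: 1 × 475 = 475
  O=O: 3 × 492 = 1476
  Σ(broken) = 4642 kJ
Bonds formed (products):
  C=O: 4 × 820 = 3280
  O-H: 6 × 475 = 2850
  Σ(formed) = 6130 kJ
ΔH = Σ(broken) − Σ(formed) = 4642 − 6130 = −1488 kJ

ΔH ≈ −1488 kJ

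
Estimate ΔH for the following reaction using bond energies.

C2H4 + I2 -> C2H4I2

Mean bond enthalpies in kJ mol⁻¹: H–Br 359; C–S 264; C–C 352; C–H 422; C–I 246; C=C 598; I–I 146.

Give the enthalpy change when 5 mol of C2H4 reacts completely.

ΔH = −500 kJ

Bonds broken (reactants):
  C–H: 4 × 422 = 1688
  C=C: 1 × 598 = 598
  I–I: 1 × 146 = 146
  Σ(broken) = 2432 kJ
Bonds formed (products):
  C–C: 1 × 352 = 352
  C–H: 4 × 422 = 1688
  C–I: 2 × 246 = 492
  Σ(formed) = 2532 kJ
ΔH = Σ(broken) − Σ(formed) = 2432 − 2532 = −100 kJ
For 5× the reaction as written: 5 × (−100) = −500 kJ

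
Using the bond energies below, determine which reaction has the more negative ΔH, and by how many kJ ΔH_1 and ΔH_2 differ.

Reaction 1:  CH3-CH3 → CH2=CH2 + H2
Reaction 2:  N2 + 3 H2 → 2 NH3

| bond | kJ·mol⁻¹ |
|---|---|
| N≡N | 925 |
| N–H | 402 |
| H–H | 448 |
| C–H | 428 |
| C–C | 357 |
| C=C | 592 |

Reaction 2, by 316 kJ

Reaction 1:
  Bonds broken (reactants):
    C–C: 1 × 357 = 357
    C–H: 6 × 428 = 2568
    Σ(broken) = 2925 kJ
  Bonds formed (products):
    C–H: 4 × 428 = 1712
    C=C: 1 × 592 = 592
    H–H: 1 × 448 = 448
    Σ(formed) = 2752 kJ
  ΔH_1 = 2925 − 2752 = +173 kJ
Reaction 2:
  Bonds broken (reactants):
    H–H: 3 × 448 = 1344
    N≡N: 1 × 925 = 925
    Σ(broken) = 2269 kJ
  Bonds formed (products):
    N–H: 6 × 402 = 2412
    Σ(formed) = 2412 kJ
  ΔH_2 = 2269 − 2412 = −143 kJ
ΔH_1 − ΔH_2 = +316 kJ, so reaction 2 has the more negative ΔH; |ΔH_1 − ΔH_2| = 316 kJ.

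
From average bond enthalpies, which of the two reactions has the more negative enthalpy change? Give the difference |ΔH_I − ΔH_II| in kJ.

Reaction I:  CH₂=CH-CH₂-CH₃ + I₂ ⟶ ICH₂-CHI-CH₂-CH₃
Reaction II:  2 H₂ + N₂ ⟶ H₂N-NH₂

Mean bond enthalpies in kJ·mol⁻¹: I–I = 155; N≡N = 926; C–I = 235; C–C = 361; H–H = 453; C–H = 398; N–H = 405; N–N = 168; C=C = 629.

Reaction I, by 91 kJ

Reaction I:
  Bonds broken (reactants):
    C–C: 2 × 361 = 722
    C–H: 8 × 398 = 3184
    C=C: 1 × 629 = 629
    I–I: 1 × 155 = 155
    Σ(broken) = 4690 kJ
  Bonds formed (products):
    C–C: 3 × 361 = 1083
    C–H: 8 × 398 = 3184
    C–I: 2 × 235 = 470
    Σ(formed) = 4737 kJ
  ΔH_I = 4690 − 4737 = −47 kJ
Reaction II:
  Bonds broken (reactants):
    H–H: 2 × 453 = 906
    N≡N: 1 × 926 = 926
    Σ(broken) = 1832 kJ
  Bonds formed (products):
    N–H: 4 × 405 = 1620
    N–N: 1 × 168 = 168
    Σ(formed) = 1788 kJ
  ΔH_II = 1832 − 1788 = +44 kJ
ΔH_I − ΔH_II = −91 kJ, so reaction I has the more negative ΔH; |ΔH_I − ΔH_II| = 91 kJ.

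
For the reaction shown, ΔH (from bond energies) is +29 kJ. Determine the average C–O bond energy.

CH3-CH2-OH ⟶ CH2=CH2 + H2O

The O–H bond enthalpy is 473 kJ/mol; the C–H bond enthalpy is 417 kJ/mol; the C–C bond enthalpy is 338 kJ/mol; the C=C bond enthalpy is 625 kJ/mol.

D(C–O) ≈ 372 kJ/mol

Let D be the C–O bond energy.
Σ(broken) = 1×338 + 5×417 + 1×D + 1×473 = 2896 + D
Σ(formed) = 4×417 + 1×625 + 2×473 = 3239
ΔH = Σ(broken) − Σ(formed) = (2896 + D) − (3239) = −343 + D
Setting this equal to +29 kJ gives D = 372 kJ/mol.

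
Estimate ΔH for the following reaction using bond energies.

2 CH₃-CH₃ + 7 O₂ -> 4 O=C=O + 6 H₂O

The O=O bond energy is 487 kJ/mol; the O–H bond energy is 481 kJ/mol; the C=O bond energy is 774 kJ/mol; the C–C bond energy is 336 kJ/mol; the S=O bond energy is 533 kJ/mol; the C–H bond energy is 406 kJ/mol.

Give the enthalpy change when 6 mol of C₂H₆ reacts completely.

Bonds broken (reactants):
  C–C: 2 × 336 = 672
  C–H: 12 × 406 = 4872
  O=O: 7 × 487 = 3409
  Σ(broken) = 8953 kJ
Bonds formed (products):
  C=O: 8 × 774 = 6192
  O–H: 12 × 481 = 5772
  Σ(formed) = 11964 kJ
ΔH = Σ(broken) − Σ(formed) = 8953 − 11964 = −3011 kJ
For 3× the reaction as written: 3 × (−3011) = −9033 kJ

ΔH = −9033 kJ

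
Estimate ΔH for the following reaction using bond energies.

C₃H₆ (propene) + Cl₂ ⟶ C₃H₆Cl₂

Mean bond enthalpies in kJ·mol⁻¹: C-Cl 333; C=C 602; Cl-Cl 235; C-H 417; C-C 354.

ΔH ≈ −183 kJ

Bonds broken (reactants):
  C-C: 1 × 354 = 354
  C-H: 6 × 417 = 2502
  C=C: 1 × 602 = 602
  Cl-Cl: 1 × 235 = 235
  Σ(broken) = 3693 kJ
Bonds formed (products):
  C-C: 2 × 354 = 708
  C-Cl: 2 × 333 = 666
  C-H: 6 × 417 = 2502
  Σ(formed) = 3876 kJ
ΔH = Σ(broken) − Σ(formed) = 3693 − 3876 = −183 kJ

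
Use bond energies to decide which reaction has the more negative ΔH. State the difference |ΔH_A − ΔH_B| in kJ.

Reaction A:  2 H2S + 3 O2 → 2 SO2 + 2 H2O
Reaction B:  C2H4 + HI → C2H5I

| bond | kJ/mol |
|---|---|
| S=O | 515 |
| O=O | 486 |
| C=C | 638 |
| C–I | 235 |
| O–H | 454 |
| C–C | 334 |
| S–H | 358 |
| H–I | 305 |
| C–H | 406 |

Reaction A:
  Bonds broken (reactants):
    O=O: 3 × 486 = 1458
    S–H: 4 × 358 = 1432
    Σ(broken) = 2890 kJ
  Bonds formed (products):
    O–H: 4 × 454 = 1816
    S=O: 4 × 515 = 2060
    Σ(formed) = 3876 kJ
  ΔH_A = 2890 − 3876 = −986 kJ
Reaction B:
  Bonds broken (reactants):
    C–H: 4 × 406 = 1624
    C=C: 1 × 638 = 638
    H–I: 1 × 305 = 305
    Σ(broken) = 2567 kJ
  Bonds formed (products):
    C–C: 1 × 334 = 334
    C–H: 5 × 406 = 2030
    C–I: 1 × 235 = 235
    Σ(formed) = 2599 kJ
  ΔH_B = 2567 − 2599 = −32 kJ
ΔH_A − ΔH_B = −954 kJ, so reaction A has the more negative ΔH; |ΔH_A − ΔH_B| = 954 kJ.

Reaction A, by 954 kJ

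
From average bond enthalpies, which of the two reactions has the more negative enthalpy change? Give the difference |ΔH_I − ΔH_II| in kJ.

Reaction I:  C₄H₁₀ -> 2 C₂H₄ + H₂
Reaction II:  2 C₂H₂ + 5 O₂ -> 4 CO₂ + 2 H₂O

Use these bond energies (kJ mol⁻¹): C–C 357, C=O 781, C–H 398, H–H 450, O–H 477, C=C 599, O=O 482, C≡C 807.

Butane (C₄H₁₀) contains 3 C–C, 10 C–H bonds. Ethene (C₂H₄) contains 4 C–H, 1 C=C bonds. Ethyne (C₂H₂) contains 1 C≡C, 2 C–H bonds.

Reaction II, by 2759 kJ

Reaction I:
  Bonds broken (reactants):
    C–C: 3 × 357 = 1071
    C–H: 10 × 398 = 3980
    Σ(broken) = 5051 kJ
  Bonds formed (products):
    C–H: 8 × 398 = 3184
    C=C: 2 × 599 = 1198
    H–H: 1 × 450 = 450
    Σ(formed) = 4832 kJ
  ΔH_I = 5051 − 4832 = +219 kJ
Reaction II:
  Bonds broken (reactants):
    C≡C: 2 × 807 = 1614
    C–H: 4 × 398 = 1592
    O=O: 5 × 482 = 2410
    Σ(broken) = 5616 kJ
  Bonds formed (products):
    C=O: 8 × 781 = 6248
    O–H: 4 × 477 = 1908
    Σ(formed) = 8156 kJ
  ΔH_II = 5616 − 8156 = −2540 kJ
ΔH_I − ΔH_II = +2759 kJ, so reaction II has the more negative ΔH; |ΔH_I − ΔH_II| = 2759 kJ.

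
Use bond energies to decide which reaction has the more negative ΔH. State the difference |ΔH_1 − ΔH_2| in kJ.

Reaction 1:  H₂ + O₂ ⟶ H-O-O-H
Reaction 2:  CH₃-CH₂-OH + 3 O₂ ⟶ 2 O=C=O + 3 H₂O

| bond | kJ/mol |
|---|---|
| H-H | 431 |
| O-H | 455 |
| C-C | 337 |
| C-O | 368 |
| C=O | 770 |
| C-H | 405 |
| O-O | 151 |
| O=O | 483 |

Reaction 2, by 1029 kJ

Reaction 1:
  Bonds broken (reactants):
    H-H: 1 × 431 = 431
    O=O: 1 × 483 = 483
    Σ(broken) = 914 kJ
  Bonds formed (products):
    O-H: 2 × 455 = 910
    O-O: 1 × 151 = 151
    Σ(formed) = 1061 kJ
  ΔH_1 = 914 − 1061 = −147 kJ
Reaction 2:
  Bonds broken (reactants):
    C-C: 1 × 337 = 337
    C-H: 5 × 405 = 2025
    C-O: 1 × 368 = 368
    O-H: 1 × 455 = 455
    O=O: 3 × 483 = 1449
    Σ(broken) = 4634 kJ
  Bonds formed (products):
    C=O: 4 × 770 = 3080
    O-H: 6 × 455 = 2730
    Σ(formed) = 5810 kJ
  ΔH_2 = 4634 − 5810 = −1176 kJ
ΔH_1 − ΔH_2 = +1029 kJ, so reaction 2 has the more negative ΔH; |ΔH_1 − ΔH_2| = 1029 kJ.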